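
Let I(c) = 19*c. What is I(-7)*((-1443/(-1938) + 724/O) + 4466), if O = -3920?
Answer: -1413844867/2380 ≈ -5.9405e+5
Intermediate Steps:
I(-7)*((-1443/(-1938) + 724/O) + 4466) = (19*(-7))*((-1443/(-1938) + 724/(-3920)) + 4466) = -133*((-1443*(-1/1938) + 724*(-1/3920)) + 4466) = -133*((481/646 - 181/980) + 4466) = -133*(177227/316540 + 4466) = -133*1413844867/316540 = -1413844867/2380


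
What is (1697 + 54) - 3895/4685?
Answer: 1639908/937 ≈ 1750.2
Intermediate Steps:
(1697 + 54) - 3895/4685 = 1751 - 3895*1/4685 = 1751 - 779/937 = 1639908/937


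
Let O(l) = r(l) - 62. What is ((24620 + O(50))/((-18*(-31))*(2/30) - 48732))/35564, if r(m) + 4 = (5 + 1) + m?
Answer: -61525/4329454668 ≈ -1.4211e-5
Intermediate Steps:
r(m) = 2 + m (r(m) = -4 + ((5 + 1) + m) = -4 + (6 + m) = 2 + m)
O(l) = -60 + l (O(l) = (2 + l) - 62 = -60 + l)
((24620 + O(50))/((-18*(-31))*(2/30) - 48732))/35564 = ((24620 + (-60 + 50))/((-18*(-31))*(2/30) - 48732))/35564 = ((24620 - 10)/(558*(2*(1/30)) - 48732))*(1/35564) = (24610/(558*(1/15) - 48732))*(1/35564) = (24610/(186/5 - 48732))*(1/35564) = (24610/(-243474/5))*(1/35564) = (24610*(-5/243474))*(1/35564) = -61525/121737*1/35564 = -61525/4329454668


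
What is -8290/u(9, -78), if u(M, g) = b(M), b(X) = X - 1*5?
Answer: -4145/2 ≈ -2072.5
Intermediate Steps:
b(X) = -5 + X (b(X) = X - 5 = -5 + X)
u(M, g) = -5 + M
-8290/u(9, -78) = -8290/(-5 + 9) = -8290/4 = -8290*¼ = -4145/2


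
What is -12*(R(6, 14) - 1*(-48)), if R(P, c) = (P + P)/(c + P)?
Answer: -2916/5 ≈ -583.20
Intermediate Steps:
R(P, c) = 2*P/(P + c) (R(P, c) = (2*P)/(P + c) = 2*P/(P + c))
-12*(R(6, 14) - 1*(-48)) = -12*(2*6/(6 + 14) - 1*(-48)) = -12*(2*6/20 + 48) = -12*(2*6*(1/20) + 48) = -12*(⅗ + 48) = -12*243/5 = -2916/5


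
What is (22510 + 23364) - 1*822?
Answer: 45052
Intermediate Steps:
(22510 + 23364) - 1*822 = 45874 - 822 = 45052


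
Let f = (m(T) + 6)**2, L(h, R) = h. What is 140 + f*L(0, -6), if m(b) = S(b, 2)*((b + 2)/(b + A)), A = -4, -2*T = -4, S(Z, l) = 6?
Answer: 140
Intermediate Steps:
T = 2 (T = -1/2*(-4) = 2)
m(b) = 6*(2 + b)/(-4 + b) (m(b) = 6*((b + 2)/(b - 4)) = 6*((2 + b)/(-4 + b)) = 6*(2 + b)/(-4 + b))
f = 36 (f = (6*(2 + 2)/(-4 + 2) + 6)**2 = (6*4/(-2) + 6)**2 = (6*(-1/2)*4 + 6)**2 = (-12 + 6)**2 = (-6)**2 = 36)
140 + f*L(0, -6) = 140 + 36*0 = 140 + 0 = 140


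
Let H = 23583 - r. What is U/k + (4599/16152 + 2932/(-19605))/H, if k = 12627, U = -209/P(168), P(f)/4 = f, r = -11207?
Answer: -1923857191517/92737738870711200 ≈ -2.0745e-5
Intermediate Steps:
P(f) = 4*f
U = -209/672 (U = -209/(4*168) = -209/672 ≈ -0.31101)
H = 34790 (H = 23583 - 1*(-11207) = 23583 + 11207 = 34790)
U/k + (4599/16152 + 2932/(-19605))/H = -209/672/12627 + (4599/16152 + 2932/(-19605))/34790 = -209/672*1/12627 + (4599*(1/16152) + 2932*(-1/19605))*(1/34790) = -209/8485344 + (1533/5384 - 2932/19605)*(1/34790) = -209/8485344 + (14268577/105553320)*(1/34790) = -209/8485344 + 14268577/3672200002800 = -1923857191517/92737738870711200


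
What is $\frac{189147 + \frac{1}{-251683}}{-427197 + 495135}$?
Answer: $\frac{23802542200}{8549419827} \approx 2.7841$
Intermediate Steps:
$\frac{189147 + \frac{1}{-251683}}{-427197 + 495135} = \frac{189147 - \frac{1}{251683}}{67938} = \frac{47605084400}{251683} \cdot \frac{1}{67938} = \frac{23802542200}{8549419827}$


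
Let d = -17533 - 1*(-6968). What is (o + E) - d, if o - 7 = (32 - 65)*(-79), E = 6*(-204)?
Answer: 11955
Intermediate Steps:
E = -1224
o = 2614 (o = 7 + (32 - 65)*(-79) = 7 - 33*(-79) = 7 + 2607 = 2614)
d = -10565 (d = -17533 + 6968 = -10565)
(o + E) - d = (2614 - 1224) - 1*(-10565) = 1390 + 10565 = 11955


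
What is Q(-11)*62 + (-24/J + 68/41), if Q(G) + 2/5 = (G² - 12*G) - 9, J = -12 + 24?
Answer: 3096086/205 ≈ 15103.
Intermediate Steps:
J = 12
Q(G) = -47/5 + G² - 12*G (Q(G) = -⅖ + ((G² - 12*G) - 9) = -⅖ + (-9 + G² - 12*G) = -47/5 + G² - 12*G)
Q(-11)*62 + (-24/J + 68/41) = (-47/5 + (-11)² - 12*(-11))*62 + (-24/12 + 68/41) = (-47/5 + 121 + 132)*62 + (-24*1/12 + 68*(1/41)) = (1218/5)*62 + (-2 + 68/41) = 75516/5 - 14/41 = 3096086/205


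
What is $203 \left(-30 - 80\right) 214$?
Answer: $-4778620$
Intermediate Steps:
$203 \left(-30 - 80\right) 214 = 203 \left(-110\right) 214 = \left(-22330\right) 214 = -4778620$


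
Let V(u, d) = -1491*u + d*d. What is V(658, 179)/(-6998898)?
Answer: 949037/6998898 ≈ 0.13560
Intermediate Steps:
V(u, d) = d² - 1491*u (V(u, d) = -1491*u + d² = d² - 1491*u)
V(658, 179)/(-6998898) = (179² - 1491*658)/(-6998898) = (32041 - 981078)*(-1/6998898) = -949037*(-1/6998898) = 949037/6998898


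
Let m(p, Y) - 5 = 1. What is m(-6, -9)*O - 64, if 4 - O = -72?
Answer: 392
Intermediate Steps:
O = 76 (O = 4 - 1*(-72) = 4 + 72 = 76)
m(p, Y) = 6 (m(p, Y) = 5 + 1 = 6)
m(-6, -9)*O - 64 = 6*76 - 64 = 456 - 64 = 392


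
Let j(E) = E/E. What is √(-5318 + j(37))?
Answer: I*√5317 ≈ 72.918*I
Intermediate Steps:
j(E) = 1
√(-5318 + j(37)) = √(-5318 + 1) = √(-5317) = I*√5317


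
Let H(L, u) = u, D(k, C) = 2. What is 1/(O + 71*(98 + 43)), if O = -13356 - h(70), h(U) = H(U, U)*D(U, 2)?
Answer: -1/3485 ≈ -0.00028694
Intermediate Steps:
h(U) = 2*U (h(U) = U*2 = 2*U)
O = -13496 (O = -13356 - 2*70 = -13356 - 1*140 = -13356 - 140 = -13496)
1/(O + 71*(98 + 43)) = 1/(-13496 + 71*(98 + 43)) = 1/(-13496 + 71*141) = 1/(-13496 + 10011) = 1/(-3485) = -1/3485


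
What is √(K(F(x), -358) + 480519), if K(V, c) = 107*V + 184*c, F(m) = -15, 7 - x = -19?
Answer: √413042 ≈ 642.68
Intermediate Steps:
x = 26 (x = 7 - 1*(-19) = 7 + 19 = 26)
√(K(F(x), -358) + 480519) = √((107*(-15) + 184*(-358)) + 480519) = √((-1605 - 65872) + 480519) = √(-67477 + 480519) = √413042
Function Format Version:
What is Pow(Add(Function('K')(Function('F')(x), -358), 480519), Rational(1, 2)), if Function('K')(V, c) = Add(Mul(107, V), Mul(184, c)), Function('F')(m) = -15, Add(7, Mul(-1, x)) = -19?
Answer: Pow(413042, Rational(1, 2)) ≈ 642.68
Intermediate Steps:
x = 26 (x = Add(7, Mul(-1, -19)) = Add(7, 19) = 26)
Pow(Add(Function('K')(Function('F')(x), -358), 480519), Rational(1, 2)) = Pow(Add(Add(Mul(107, -15), Mul(184, -358)), 480519), Rational(1, 2)) = Pow(Add(Add(-1605, -65872), 480519), Rational(1, 2)) = Pow(Add(-67477, 480519), Rational(1, 2)) = Pow(413042, Rational(1, 2))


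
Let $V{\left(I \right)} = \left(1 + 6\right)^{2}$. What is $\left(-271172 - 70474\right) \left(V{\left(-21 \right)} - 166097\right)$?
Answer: $56729635008$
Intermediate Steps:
$V{\left(I \right)} = 49$ ($V{\left(I \right)} = 7^{2} = 49$)
$\left(-271172 - 70474\right) \left(V{\left(-21 \right)} - 166097\right) = \left(-271172 - 70474\right) \left(49 - 166097\right) = \left(-341646\right) \left(-166048\right) = 56729635008$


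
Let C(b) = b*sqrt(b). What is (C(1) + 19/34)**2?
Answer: 2809/1156 ≈ 2.4299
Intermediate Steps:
C(b) = b**(3/2)
(C(1) + 19/34)**2 = (1**(3/2) + 19/34)**2 = (1 + 19*(1/34))**2 = (1 + 19/34)**2 = (53/34)**2 = 2809/1156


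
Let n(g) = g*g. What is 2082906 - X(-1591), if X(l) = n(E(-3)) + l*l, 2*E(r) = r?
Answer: -1793509/4 ≈ -4.4838e+5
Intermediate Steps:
E(r) = r/2
n(g) = g**2
X(l) = 9/4 + l**2 (X(l) = ((1/2)*(-3))**2 + l*l = (-3/2)**2 + l**2 = 9/4 + l**2)
2082906 - X(-1591) = 2082906 - (9/4 + (-1591)**2) = 2082906 - (9/4 + 2531281) = 2082906 - 1*10125133/4 = 2082906 - 10125133/4 = -1793509/4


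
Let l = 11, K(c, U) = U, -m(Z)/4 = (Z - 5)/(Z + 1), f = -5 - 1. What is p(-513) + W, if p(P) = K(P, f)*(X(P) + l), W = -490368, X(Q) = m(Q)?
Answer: -15693111/32 ≈ -4.9041e+5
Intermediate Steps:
f = -6
m(Z) = -4*(-5 + Z)/(1 + Z) (m(Z) = -4*(Z - 5)/(Z + 1) = -4*(-5 + Z)/(1 + Z))
X(Q) = 4*(5 - Q)/(1 + Q)
p(P) = -66 - 24*(5 - P)/(1 + P) (p(P) = -6*(4*(5 - P)/(1 + P) + 11) = -6*(11 + 4*(5 - P)/(1 + P)) = -66 - 24*(5 - P)/(1 + P))
p(-513) + W = 6*(-31 - 7*(-513))/(1 - 513) - 490368 = 6*(-31 + 3591)/(-512) - 490368 = 6*(-1/512)*3560 - 490368 = -1335/32 - 490368 = -15693111/32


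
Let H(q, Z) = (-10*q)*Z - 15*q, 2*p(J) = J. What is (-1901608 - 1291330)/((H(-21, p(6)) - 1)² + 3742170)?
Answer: -1596469/2316653 ≈ -0.68913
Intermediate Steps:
p(J) = J/2
H(q, Z) = -15*q - 10*Z*q (H(q, Z) = -10*Z*q - 15*q = -15*q - 10*Z*q)
(-1901608 - 1291330)/((H(-21, p(6)) - 1)² + 3742170) = (-1901608 - 1291330)/((-5*(-21)*(3 + 2*((½)*6)) - 1)² + 3742170) = -3192938/((-5*(-21)*(3 + 2*3) - 1)² + 3742170) = -3192938/((-5*(-21)*(3 + 6) - 1)² + 3742170) = -3192938/((-5*(-21)*9 - 1)² + 3742170) = -3192938/((945 - 1)² + 3742170) = -3192938/(944² + 3742170) = -3192938/(891136 + 3742170) = -3192938/4633306 = -3192938*1/4633306 = -1596469/2316653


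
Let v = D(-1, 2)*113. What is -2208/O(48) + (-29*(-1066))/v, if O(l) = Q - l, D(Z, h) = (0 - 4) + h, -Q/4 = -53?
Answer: -696113/4633 ≈ -150.25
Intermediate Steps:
Q = 212 (Q = -4*(-53) = 212)
D(Z, h) = -4 + h
O(l) = 212 - l
v = -226 (v = (-4 + 2)*113 = -2*113 = -226)
-2208/O(48) + (-29*(-1066))/v = -2208/(212 - 1*48) - 29*(-1066)/(-226) = -2208/(212 - 48) + 30914*(-1/226) = -2208/164 - 15457/113 = -2208*1/164 - 15457/113 = -552/41 - 15457/113 = -696113/4633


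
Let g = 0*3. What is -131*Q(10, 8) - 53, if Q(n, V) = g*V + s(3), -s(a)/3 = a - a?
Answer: -53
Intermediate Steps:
s(a) = 0 (s(a) = -3*(a - a) = -3*0 = 0)
g = 0
Q(n, V) = 0 (Q(n, V) = 0*V + 0 = 0 + 0 = 0)
-131*Q(10, 8) - 53 = -131*0 - 53 = 0 - 53 = -53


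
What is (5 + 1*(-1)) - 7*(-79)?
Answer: 557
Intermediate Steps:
(5 + 1*(-1)) - 7*(-79) = (5 - 1) + 553 = 4 + 553 = 557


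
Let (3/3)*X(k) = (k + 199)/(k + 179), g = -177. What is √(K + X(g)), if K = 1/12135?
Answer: √1619852610/12135 ≈ 3.3166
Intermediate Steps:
X(k) = (199 + k)/(179 + k) (X(k) = (k + 199)/(k + 179) = (199 + k)/(179 + k))
K = 1/12135 ≈ 8.2406e-5
√(K + X(g)) = √(1/12135 + (199 - 177)/(179 - 177)) = √(1/12135 + 22/2) = √(1/12135 + (½)*22) = √(1/12135 + 11) = √(133486/12135) = √1619852610/12135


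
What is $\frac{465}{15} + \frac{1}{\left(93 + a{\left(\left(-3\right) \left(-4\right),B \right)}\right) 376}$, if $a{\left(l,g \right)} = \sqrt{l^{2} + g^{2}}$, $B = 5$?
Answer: $\frac{1235537}{39856} \approx 31.0$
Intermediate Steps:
$a{\left(l,g \right)} = \sqrt{g^{2} + l^{2}}$
$\frac{465}{15} + \frac{1}{\left(93 + a{\left(\left(-3\right) \left(-4\right),B \right)}\right) 376} = \frac{465}{15} + \frac{1}{\left(93 + \sqrt{5^{2} + \left(\left(-3\right) \left(-4\right)\right)^{2}}\right) 376} = 465 \cdot \frac{1}{15} + \frac{1}{93 + \sqrt{25 + 12^{2}}} \cdot \frac{1}{376} = 31 + \frac{1}{93 + \sqrt{25 + 144}} \cdot \frac{1}{376} = 31 + \frac{1}{93 + \sqrt{169}} \cdot \frac{1}{376} = 31 + \frac{1}{93 + 13} \cdot \frac{1}{376} = 31 + \frac{1}{106} \cdot \frac{1}{376} = 31 + \frac{1}{39856} = \frac{1235537}{39856}$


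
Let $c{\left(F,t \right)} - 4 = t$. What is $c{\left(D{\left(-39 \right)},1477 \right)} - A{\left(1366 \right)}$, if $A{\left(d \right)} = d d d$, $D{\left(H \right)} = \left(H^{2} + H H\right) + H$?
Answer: $-2548894415$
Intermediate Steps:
$D{\left(H \right)} = H + 2 H^{2}$ ($D{\left(H \right)} = \left(H^{2} + H^{2}\right) + H = 2 H^{2} + H = H + 2 H^{2}$)
$c{\left(F,t \right)} = 4 + t$
$A{\left(d \right)} = d^{3}$ ($A{\left(d \right)} = d^{2} d = d^{3}$)
$c{\left(D{\left(-39 \right)},1477 \right)} - A{\left(1366 \right)} = \left(4 + 1477\right) - 1366^{3} = 1481 - 2548895896 = -2548894415$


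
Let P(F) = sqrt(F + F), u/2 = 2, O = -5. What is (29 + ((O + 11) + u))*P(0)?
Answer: 0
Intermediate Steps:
u = 4 (u = 2*2 = 4)
P(F) = sqrt(2)*sqrt(F) (P(F) = sqrt(2*F) = sqrt(2)*sqrt(F))
(29 + ((O + 11) + u))*P(0) = (29 + ((-5 + 11) + 4))*(sqrt(2)*sqrt(0)) = (29 + (6 + 4))*(sqrt(2)*0) = (29 + 10)*0 = 39*0 = 0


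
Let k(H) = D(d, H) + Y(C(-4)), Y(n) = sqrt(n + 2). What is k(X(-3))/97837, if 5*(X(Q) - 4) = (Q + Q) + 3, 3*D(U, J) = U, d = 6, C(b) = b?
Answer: 2/97837 + I*sqrt(2)/97837 ≈ 2.0442e-5 + 1.4455e-5*I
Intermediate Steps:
Y(n) = sqrt(2 + n)
D(U, J) = U/3
X(Q) = 23/5 + 2*Q/5 (X(Q) = 4 + ((Q + Q) + 3)/5 = 4 + (2*Q + 3)/5 = 4 + (3 + 2*Q)/5 = 4 + (3/5 + 2*Q/5) = 23/5 + 2*Q/5)
k(H) = 2 + I*sqrt(2) (k(H) = (1/3)*6 + sqrt(2 - 4) = 2 + sqrt(-2) = 2 + I*sqrt(2))
k(X(-3))/97837 = (2 + I*sqrt(2))/97837 = (2 + I*sqrt(2))*(1/97837) = 2/97837 + I*sqrt(2)/97837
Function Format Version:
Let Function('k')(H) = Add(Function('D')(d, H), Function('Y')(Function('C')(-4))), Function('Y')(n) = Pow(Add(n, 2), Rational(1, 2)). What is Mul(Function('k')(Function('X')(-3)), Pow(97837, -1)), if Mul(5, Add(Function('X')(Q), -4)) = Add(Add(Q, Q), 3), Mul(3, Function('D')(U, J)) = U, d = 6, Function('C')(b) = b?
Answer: Add(Rational(2, 97837), Mul(Rational(1, 97837), I, Pow(2, Rational(1, 2)))) ≈ Add(2.0442e-5, Mul(1.4455e-5, I))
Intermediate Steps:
Function('Y')(n) = Pow(Add(2, n), Rational(1, 2))
Function('D')(U, J) = Mul(Rational(1, 3), U)
Function('X')(Q) = Add(Rational(23, 5), Mul(Rational(2, 5), Q)) (Function('X')(Q) = Add(4, Mul(Rational(1, 5), Add(Add(Q, Q), 3))) = Add(4, Mul(Rational(1, 5), Add(Mul(2, Q), 3))) = Add(4, Mul(Rational(1, 5), Add(3, Mul(2, Q)))) = Add(4, Add(Rational(3, 5), Mul(Rational(2, 5), Q))) = Add(Rational(23, 5), Mul(Rational(2, 5), Q)))
Function('k')(H) = Add(2, Mul(I, Pow(2, Rational(1, 2)))) (Function('k')(H) = Add(Mul(Rational(1, 3), 6), Pow(Add(2, -4), Rational(1, 2))) = Add(2, Pow(-2, Rational(1, 2))) = Add(2, Mul(I, Pow(2, Rational(1, 2)))))
Mul(Function('k')(Function('X')(-3)), Pow(97837, -1)) = Mul(Add(2, Mul(I, Pow(2, Rational(1, 2)))), Pow(97837, -1)) = Mul(Add(2, Mul(I, Pow(2, Rational(1, 2)))), Rational(1, 97837)) = Add(Rational(2, 97837), Mul(Rational(1, 97837), I, Pow(2, Rational(1, 2))))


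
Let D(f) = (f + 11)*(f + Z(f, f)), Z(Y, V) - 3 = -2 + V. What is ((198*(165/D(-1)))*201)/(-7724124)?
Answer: 72963/858236 ≈ 0.085015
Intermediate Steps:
Z(Y, V) = 1 + V (Z(Y, V) = 3 + (-2 + V) = 1 + V)
D(f) = (1 + 2*f)*(11 + f) (D(f) = (f + 11)*(f + (1 + f)) = (11 + f)*(1 + 2*f) = (1 + 2*f)*(11 + f))
((198*(165/D(-1)))*201)/(-7724124) = ((198*(165/(11 + 2*(-1)² + 23*(-1))))*201)/(-7724124) = ((198*(165/(11 + 2*1 - 23)))*201)*(-1/7724124) = ((198*(165/(11 + 2 - 23)))*201)*(-1/7724124) = ((198*(165/(-10)))*201)*(-1/7724124) = ((198*(165*(-⅒)))*201)*(-1/7724124) = ((198*(-33/2))*201)*(-1/7724124) = -3267*201*(-1/7724124) = -656667*(-1/7724124) = 72963/858236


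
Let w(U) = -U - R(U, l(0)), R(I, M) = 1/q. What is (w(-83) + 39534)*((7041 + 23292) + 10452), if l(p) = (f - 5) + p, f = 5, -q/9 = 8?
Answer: 38778717875/24 ≈ 1.6158e+9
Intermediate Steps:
q = -72 (q = -9*8 = -72)
l(p) = p (l(p) = (5 - 5) + p = 0 + p = p)
R(I, M) = -1/72 (R(I, M) = 1/(-72) = -1/72)
w(U) = 1/72 - U (w(U) = -U - 1*(-1/72) = -U + 1/72 = 1/72 - U)
(w(-83) + 39534)*((7041 + 23292) + 10452) = ((1/72 - 1*(-83)) + 39534)*((7041 + 23292) + 10452) = ((1/72 + 83) + 39534)*(30333 + 10452) = (5977/72 + 39534)*40785 = (2852425/72)*40785 = 38778717875/24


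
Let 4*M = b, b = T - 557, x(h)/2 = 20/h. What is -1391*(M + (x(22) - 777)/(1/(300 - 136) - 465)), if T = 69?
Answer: 140409139650/838849 ≈ 1.6738e+5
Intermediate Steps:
x(h) = 40/h (x(h) = 2*(20/h) = 40/h)
b = -488 (b = 69 - 557 = -488)
M = -122 (M = (¼)*(-488) = -122)
-1391*(M + (x(22) - 777)/(1/(300 - 136) - 465)) = -1391*(-122 + (40/22 - 777)/(1/(300 - 136) - 465)) = -1391*(-122 + (40*(1/22) - 777)/(1/164 - 465)) = -1391*(-122 + (20/11 - 777)/(1/164 - 465)) = -1391*(-122 - 8527/(11*(-76259/164))) = -1391*(-122 - 8527/11*(-164/76259)) = -1391*(-122 + 1398428/838849) = -1391*(-100941150/838849) = 140409139650/838849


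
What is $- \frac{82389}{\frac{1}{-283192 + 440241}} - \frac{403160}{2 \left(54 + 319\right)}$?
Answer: $- \frac{4826288254333}{373} \approx -1.2939 \cdot 10^{10}$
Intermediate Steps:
$- \frac{82389}{\frac{1}{-283192 + 440241}} - \frac{403160}{2 \left(54 + 319\right)} = - \frac{82389}{\frac{1}{157049}} - \frac{403160}{2 \cdot 373} = - 82389 \frac{1}{\frac{1}{157049}} - \frac{403160}{746} = \left(-82389\right) 157049 - \frac{201580}{373} = -12939110061 - \frac{201580}{373} = - \frac{4826288254333}{373}$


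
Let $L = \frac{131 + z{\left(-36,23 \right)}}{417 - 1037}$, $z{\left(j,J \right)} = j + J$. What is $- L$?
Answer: $\frac{59}{310} \approx 0.19032$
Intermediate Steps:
$z{\left(j,J \right)} = J + j$
$L = - \frac{59}{310}$ ($L = \frac{131 + \left(23 - 36\right)}{417 - 1037} = \frac{131 - 13}{-620} = 118 \left(- \frac{1}{620}\right) = - \frac{59}{310} \approx -0.19032$)
$- L = \left(-1\right) \left(- \frac{59}{310}\right) = \frac{59}{310}$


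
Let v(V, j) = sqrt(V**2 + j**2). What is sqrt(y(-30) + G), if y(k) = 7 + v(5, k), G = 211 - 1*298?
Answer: sqrt(-80 + 5*sqrt(37)) ≈ 7.0417*I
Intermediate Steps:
G = -87 (G = 211 - 298 = -87)
y(k) = 7 + sqrt(25 + k**2) (y(k) = 7 + sqrt(5**2 + k**2) = 7 + sqrt(25 + k**2))
sqrt(y(-30) + G) = sqrt((7 + sqrt(25 + (-30)**2)) - 87) = sqrt((7 + sqrt(25 + 900)) - 87) = sqrt((7 + sqrt(925)) - 87) = sqrt((7 + 5*sqrt(37)) - 87) = sqrt(-80 + 5*sqrt(37))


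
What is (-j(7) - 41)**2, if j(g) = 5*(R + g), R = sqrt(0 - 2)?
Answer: 5726 + 760*I*sqrt(2) ≈ 5726.0 + 1074.8*I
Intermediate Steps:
R = I*sqrt(2) (R = sqrt(-2) = I*sqrt(2) ≈ 1.4142*I)
j(g) = 5*g + 5*I*sqrt(2) (j(g) = 5*(I*sqrt(2) + g) = 5*(g + I*sqrt(2)) = 5*g + 5*I*sqrt(2))
(-j(7) - 41)**2 = (-(5*7 + 5*I*sqrt(2)) - 41)**2 = (-(35 + 5*I*sqrt(2)) - 41)**2 = ((-35 - 5*I*sqrt(2)) - 41)**2 = (-76 - 5*I*sqrt(2))**2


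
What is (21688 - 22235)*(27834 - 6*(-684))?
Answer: -17470086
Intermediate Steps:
(21688 - 22235)*(27834 - 6*(-684)) = -547*(27834 + 4104) = -547*31938 = -17470086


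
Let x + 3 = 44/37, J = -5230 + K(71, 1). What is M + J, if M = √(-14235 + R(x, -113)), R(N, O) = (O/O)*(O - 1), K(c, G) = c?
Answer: -5159 + I*√14349 ≈ -5159.0 + 119.79*I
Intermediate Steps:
J = -5159 (J = -5230 + 71 = -5159)
x = -67/37 (x = -3 + 44/37 = -67/37 ≈ -1.8108)
R(N, O) = -1 + O (R(N, O) = 1*(-1 + O) = -1 + O)
M = I*√14349 (M = √(-14235 + (-1 - 113)) = √(-14235 - 114) = √(-14349) = I*√14349 ≈ 119.79*I)
M + J = I*√14349 - 5159 = -5159 + I*√14349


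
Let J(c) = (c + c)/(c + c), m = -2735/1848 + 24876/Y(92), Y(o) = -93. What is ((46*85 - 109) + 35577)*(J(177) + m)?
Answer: -100749354619/9548 ≈ -1.0552e+7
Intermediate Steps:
m = -15408401/57288 (m = -2735/1848 + 24876/(-93) = -2735*1/1848 + 24876*(-1/93) = -2735/1848 - 8292/31 = -15408401/57288 ≈ -268.96)
J(c) = 1 (J(c) = (2*c)/((2*c)) = (2*c)*(1/(2*c)) = 1)
((46*85 - 109) + 35577)*(J(177) + m) = ((46*85 - 109) + 35577)*(1 - 15408401/57288) = ((3910 - 109) + 35577)*(-15351113/57288) = (3801 + 35577)*(-15351113/57288) = 39378*(-15351113/57288) = -100749354619/9548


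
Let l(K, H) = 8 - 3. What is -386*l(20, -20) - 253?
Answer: -2183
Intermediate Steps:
l(K, H) = 5
-386*l(20, -20) - 253 = -386*5 - 253 = -1930 - 253 = -2183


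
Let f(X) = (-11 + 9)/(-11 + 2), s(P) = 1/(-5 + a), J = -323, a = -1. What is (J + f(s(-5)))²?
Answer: 8439025/81 ≈ 1.0419e+5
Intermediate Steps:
s(P) = -⅙ (s(P) = 1/(-5 - 1) = 1/(-6) = -⅙)
f(X) = 2/9 (f(X) = -2/(-9) = -2*(-⅑) = 2/9)
(J + f(s(-5)))² = (-323 + 2/9)² = (-2905/9)² = 8439025/81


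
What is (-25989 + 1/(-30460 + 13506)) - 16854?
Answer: -726360223/16954 ≈ -42843.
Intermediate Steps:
(-25989 + 1/(-30460 + 13506)) - 16854 = (-25989 + 1/(-16954)) - 16854 = (-25989 - 1/16954) - 16854 = -440617507/16954 - 16854 = -726360223/16954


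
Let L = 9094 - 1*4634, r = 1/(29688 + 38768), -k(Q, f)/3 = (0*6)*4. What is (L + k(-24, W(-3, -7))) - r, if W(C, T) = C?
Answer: 305313759/68456 ≈ 4460.0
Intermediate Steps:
k(Q, f) = 0 (k(Q, f) = -3*0*6*4 = -0*4 = -3*0 = 0)
r = 1/68456 ≈ 1.4608e-5
L = 4460 (L = 9094 - 4634 = 4460)
(L + k(-24, W(-3, -7))) - r = (4460 + 0) - 1*1/68456 = 4460 - 1/68456 = 305313759/68456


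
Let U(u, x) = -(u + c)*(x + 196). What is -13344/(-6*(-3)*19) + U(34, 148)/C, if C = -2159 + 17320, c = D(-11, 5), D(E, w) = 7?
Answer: -34521992/864177 ≈ -39.948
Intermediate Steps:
c = 7
U(u, x) = -(7 + u)*(196 + x) (U(u, x) = -(u + 7)*(x + 196) = -(7 + u)*(196 + x))
C = 15161
-13344/(-6*(-3)*19) + U(34, 148)/C = -13344/(-6*(-3)*19) + (-1372 - 196*34 - 7*148 - 1*34*148)/15161 = -13344/(18*19) + (-1372 - 6664 - 1036 - 5032)*(1/15161) = -13344/342 - 14104*1/15161 = -13344*1/342 - 14104/15161 = -2224/57 - 14104/15161 = -34521992/864177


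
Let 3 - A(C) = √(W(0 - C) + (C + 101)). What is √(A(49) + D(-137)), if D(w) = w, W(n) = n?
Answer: √(-134 - √101) ≈ 12.002*I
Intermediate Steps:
A(C) = 3 - √101 (A(C) = 3 - √((0 - C) + (C + 101)) = 3 - √(-C + (101 + C)) = 3 - √101)
√(A(49) + D(-137)) = √((3 - √101) - 137) = √(-134 - √101)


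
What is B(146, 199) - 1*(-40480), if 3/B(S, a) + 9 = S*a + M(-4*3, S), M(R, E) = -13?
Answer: 1175215363/29032 ≈ 40480.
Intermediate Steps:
B(S, a) = 3/(-22 + S*a) (B(S, a) = 3/(-9 + (S*a - 13)) = 3/(-9 + (-13 + S*a)) = 3/(-22 + S*a))
B(146, 199) - 1*(-40480) = 3/(-22 + 146*199) - 1*(-40480) = 3/(-22 + 29054) + 40480 = 3/29032 + 40480 = 1175215363/29032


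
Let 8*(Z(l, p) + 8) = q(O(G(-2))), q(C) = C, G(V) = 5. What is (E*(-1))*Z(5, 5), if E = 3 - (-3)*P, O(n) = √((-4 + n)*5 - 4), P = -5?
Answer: -189/2 ≈ -94.500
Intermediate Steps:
O(n) = √(-24 + 5*n) (O(n) = √((-20 + 5*n) - 4) = √(-24 + 5*n))
E = -12 (E = 3 - (-3)*(-5) = 3 - 1*15 = 3 - 15 = -12)
Z(l, p) = -63/8 (Z(l, p) = -8 + √(-24 + 5*5)/8 = -8 + √(-24 + 25)/8 = -8 + √1/8 = -8 + (⅛)*1 = -8 + ⅛ = -63/8)
(E*(-1))*Z(5, 5) = -12*(-1)*(-63/8) = 12*(-63/8) = -189/2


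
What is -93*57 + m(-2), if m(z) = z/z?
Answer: -5300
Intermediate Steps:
m(z) = 1
-93*57 + m(-2) = -93*57 + 1 = -5301 + 1 = -5300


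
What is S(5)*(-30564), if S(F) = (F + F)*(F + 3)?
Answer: -2445120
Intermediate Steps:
S(F) = 2*F*(3 + F) (S(F) = (2*F)*(3 + F) = 2*F*(3 + F))
S(5)*(-30564) = (2*5*(3 + 5))*(-30564) = (2*5*8)*(-30564) = 80*(-30564) = -2445120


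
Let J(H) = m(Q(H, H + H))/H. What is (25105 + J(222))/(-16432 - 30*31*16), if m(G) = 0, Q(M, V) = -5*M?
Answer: -25105/31312 ≈ -0.80177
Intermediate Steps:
J(H) = 0 (J(H) = 0/H = 0)
(25105 + J(222))/(-16432 - 30*31*16) = (25105 + 0)/(-16432 - 30*31*16) = 25105/(-16432 - 930*16) = 25105/(-16432 - 14880) = 25105/(-31312) = 25105*(-1/31312) = -25105/31312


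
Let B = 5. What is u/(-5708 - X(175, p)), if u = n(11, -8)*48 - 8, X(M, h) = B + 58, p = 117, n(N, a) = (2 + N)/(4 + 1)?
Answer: -584/28855 ≈ -0.020239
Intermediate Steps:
n(N, a) = 2/5 + N/5 (n(N, a) = (2 + N)/5 = (2 + N)*(1/5) = 2/5 + N/5)
X(M, h) = 63 (X(M, h) = 5 + 58 = 63)
u = 584/5 (u = (2/5 + (1/5)*11)*48 - 8 = (2/5 + 11/5)*48 - 8 = (13/5)*48 - 8 = 624/5 - 8 = 584/5 ≈ 116.80)
u/(-5708 - X(175, p)) = 584/(5*(-5708 - 1*63)) = 584/(5*(-5708 - 63)) = (584/5)/(-5771) = (584/5)*(-1/5771) = -584/28855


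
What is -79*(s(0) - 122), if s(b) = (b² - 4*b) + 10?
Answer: 8848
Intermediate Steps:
s(b) = 10 + b² - 4*b
-79*(s(0) - 122) = -79*((10 + 0² - 4*0) - 122) = -79*((10 + 0 + 0) - 122) = -79*(10 - 122) = -79*(-112) = 8848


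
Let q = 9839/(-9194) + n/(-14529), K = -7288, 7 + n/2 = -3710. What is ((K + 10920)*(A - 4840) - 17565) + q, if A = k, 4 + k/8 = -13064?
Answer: -17690406426682671/44526542 ≈ -3.9730e+8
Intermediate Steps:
n = -7434 (n = -14 + 2*(-3710) = -14 - 7420 = -7434)
k = -104544 (k = -32 + 8*(-13064) = -32 - 104512 = -104544)
A = -104544
q = -24867545/44526542 (q = 9839/(-9194) - 7434/(-14529) = 9839*(-1/9194) - 7434*(-1/14529) = -9839/9194 + 2478/4843 = -24867545/44526542 ≈ -0.55849)
((K + 10920)*(A - 4840) - 17565) + q = ((-7288 + 10920)*(-104544 - 4840) - 17565) - 24867545/44526542 = (3632*(-109384) - 17565) - 24867545/44526542 = (-397282688 - 17565) - 24867545/44526542 = -397300253 - 24867545/44526542 = -17690406426682671/44526542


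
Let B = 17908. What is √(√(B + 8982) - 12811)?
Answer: √(-12811 + √26890) ≈ 112.46*I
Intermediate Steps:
√(√(B + 8982) - 12811) = √(√(17908 + 8982) - 12811) = √(√26890 - 12811) = √(-12811 + √26890)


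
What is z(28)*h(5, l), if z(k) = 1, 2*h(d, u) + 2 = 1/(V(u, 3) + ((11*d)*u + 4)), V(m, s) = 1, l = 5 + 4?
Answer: -999/1000 ≈ -0.99900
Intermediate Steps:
l = 9
h(d, u) = -1 + 1/(2*(5 + 11*d*u)) (h(d, u) = -1 + 1/(2*(1 + ((11*d)*u + 4))) = -1 + 1/(2*(1 + (11*d*u + 4))) = -1 + 1/(2*(1 + (4 + 11*d*u))) = -1 + 1/(2*(5 + 11*d*u)))
z(28)*h(5, l) = 1*((-9 - 22*5*9)/(2*(5 + 11*5*9))) = 1*((-9 - 990)/(2*(5 + 495))) = 1*((½)*(-999)/500) = 1*((½)*(1/500)*(-999)) = 1*(-999/1000) = -999/1000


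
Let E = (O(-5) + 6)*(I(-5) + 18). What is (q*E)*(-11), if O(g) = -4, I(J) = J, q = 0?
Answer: 0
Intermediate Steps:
E = 26 (E = (-4 + 6)*(-5 + 18) = 2*13 = 26)
(q*E)*(-11) = (0*26)*(-11) = 0*(-11) = 0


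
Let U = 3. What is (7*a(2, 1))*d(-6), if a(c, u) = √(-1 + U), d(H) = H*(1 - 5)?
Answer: 168*√2 ≈ 237.59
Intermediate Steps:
d(H) = -4*H (d(H) = H*(-4) = -4*H)
a(c, u) = √2 (a(c, u) = √(-1 + 3) = √2)
(7*a(2, 1))*d(-6) = (7*√2)*(-4*(-6)) = (7*√2)*24 = 168*√2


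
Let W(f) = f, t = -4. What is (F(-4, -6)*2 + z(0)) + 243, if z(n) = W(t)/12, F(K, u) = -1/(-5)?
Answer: 3646/15 ≈ 243.07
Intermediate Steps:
F(K, u) = ⅕ (F(K, u) = -1*(-⅕) = ⅕)
z(n) = -⅓ (z(n) = -4/12 = -4*1/12 = -⅓)
(F(-4, -6)*2 + z(0)) + 243 = ((⅕)*2 - ⅓) + 243 = (⅖ - ⅓) + 243 = 1/15 + 243 = 3646/15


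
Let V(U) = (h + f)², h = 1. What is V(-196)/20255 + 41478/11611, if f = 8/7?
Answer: 8233864017/2304771889 ≈ 3.5725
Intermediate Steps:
f = 8/7 (f = 8*(⅐) = 8/7 ≈ 1.1429)
V(U) = 225/49 (V(U) = (1 + 8/7)² = (15/7)² = 225/49)
V(-196)/20255 + 41478/11611 = (225/49)/20255 + 41478/11611 = (225/49)*(1/20255) + 41478*(1/11611) = 45/198499 + 41478/11611 = 8233864017/2304771889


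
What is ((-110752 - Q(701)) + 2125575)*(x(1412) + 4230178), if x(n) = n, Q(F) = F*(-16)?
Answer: 8573366372010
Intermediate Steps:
Q(F) = -16*F
((-110752 - Q(701)) + 2125575)*(x(1412) + 4230178) = ((-110752 - (-16)*701) + 2125575)*(1412 + 4230178) = ((-110752 - 1*(-11216)) + 2125575)*4231590 = ((-110752 + 11216) + 2125575)*4231590 = (-99536 + 2125575)*4231590 = 2026039*4231590 = 8573366372010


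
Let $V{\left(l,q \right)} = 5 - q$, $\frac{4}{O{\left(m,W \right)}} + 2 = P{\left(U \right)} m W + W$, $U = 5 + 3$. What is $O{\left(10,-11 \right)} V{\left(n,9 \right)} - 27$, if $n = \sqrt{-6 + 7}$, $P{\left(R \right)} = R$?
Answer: $- \frac{24095}{893} \approx -26.982$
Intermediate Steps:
$U = 8$
$O{\left(m,W \right)} = \frac{4}{-2 + W + 8 W m}$ ($O{\left(m,W \right)} = \frac{4}{-2 + \left(8 m W + W\right)} = \frac{4}{-2 + \left(8 W m + W\right)} = \frac{4}{-2 + \left(W + 8 W m\right)} = \frac{4}{-2 + W + 8 W m}$)
$n = 1$ ($n = \sqrt{1} = 1$)
$O{\left(10,-11 \right)} V{\left(n,9 \right)} - 27 = \frac{4}{-2 - 11 + 8 \left(-11\right) 10} \left(5 - 9\right) - 27 = \frac{4}{-2 - 11 - 880} \left(5 - 9\right) - 27 = \frac{4}{-893} \left(-4\right) - 27 = 4 \left(- \frac{1}{893}\right) \left(-4\right) - 27 = \left(- \frac{4}{893}\right) \left(-4\right) - 27 = \frac{16}{893} - 27 = - \frac{24095}{893}$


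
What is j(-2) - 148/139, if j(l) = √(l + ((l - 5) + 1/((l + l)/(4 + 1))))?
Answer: -148/139 + I*√41/2 ≈ -1.0647 + 3.2016*I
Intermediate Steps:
j(l) = √(-5 + 2*l + 5/(2*l)) (j(l) = √(l + ((-5 + l) + 1/((2*l)/5))) = √(l + ((-5 + l) + 1/((2*l)*(⅕)))) = √(l + ((-5 + l) + 1/(2*l/5))) = √(l + ((-5 + l) + 5/(2*l))) = √(l + (-5 + l + 5/(2*l))) = √(-5 + 2*l + 5/(2*l)))
j(-2) - 148/139 = √(-20 + 8*(-2) + 10/(-2))/2 - 148/139 = √(-20 - 16 + 10*(-½))/2 - 148*1/139 = √(-20 - 16 - 5)/2 - 148/139 = √(-41)/2 - 148/139 = (I*√41)/2 - 148/139 = I*√41/2 - 148/139 = -148/139 + I*√41/2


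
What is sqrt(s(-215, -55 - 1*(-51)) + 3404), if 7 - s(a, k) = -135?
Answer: 3*sqrt(394) ≈ 59.548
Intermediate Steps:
s(a, k) = 142 (s(a, k) = 7 - 1*(-135) = 7 + 135 = 142)
sqrt(s(-215, -55 - 1*(-51)) + 3404) = sqrt(142 + 3404) = sqrt(3546) = 3*sqrt(394)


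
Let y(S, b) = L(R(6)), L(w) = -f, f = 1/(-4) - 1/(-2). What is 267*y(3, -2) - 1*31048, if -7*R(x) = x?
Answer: -124459/4 ≈ -31115.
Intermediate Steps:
f = ¼ (f = 1*(-¼) - 1*(-½) = -¼ + ½ = ¼ ≈ 0.25000)
R(x) = -x/7
L(w) = -¼ (L(w) = -1*¼ = -¼)
y(S, b) = -¼
267*y(3, -2) - 1*31048 = 267*(-¼) - 1*31048 = -267/4 - 31048 = -124459/4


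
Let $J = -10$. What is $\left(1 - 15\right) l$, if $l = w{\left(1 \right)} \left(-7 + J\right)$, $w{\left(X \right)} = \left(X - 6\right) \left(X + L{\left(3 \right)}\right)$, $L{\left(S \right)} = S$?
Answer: $-4760$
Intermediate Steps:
$w{\left(X \right)} = \left(-6 + X\right) \left(3 + X\right)$ ($w{\left(X \right)} = \left(X - 6\right) \left(X + 3\right) = \left(-6 + X\right) \left(3 + X\right)$)
$l = 340$ ($l = \left(-18 + 1^{2} - 3\right) \left(-7 - 10\right) = \left(-18 + 1 - 3\right) \left(-17\right) = \left(-20\right) \left(-17\right) = 340$)
$\left(1 - 15\right) l = \left(1 - 15\right) 340 = \left(-14\right) 340 = -4760$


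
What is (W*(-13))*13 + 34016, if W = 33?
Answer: 28439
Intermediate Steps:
(W*(-13))*13 + 34016 = (33*(-13))*13 + 34016 = -429*13 + 34016 = -5577 + 34016 = 28439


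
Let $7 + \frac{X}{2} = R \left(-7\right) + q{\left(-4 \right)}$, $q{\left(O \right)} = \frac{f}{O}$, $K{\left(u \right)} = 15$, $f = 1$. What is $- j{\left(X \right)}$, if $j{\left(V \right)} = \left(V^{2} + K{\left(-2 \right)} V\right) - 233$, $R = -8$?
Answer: $- \frac{42943}{4} \approx -10736.0$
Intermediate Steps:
$q{\left(O \right)} = \frac{1}{O}$ ($q{\left(O \right)} = 1 \frac{1}{O} = \frac{1}{O}$)
$X = \frac{195}{2}$ ($X = -14 + 2 \left(\left(-8\right) \left(-7\right) + \frac{1}{-4}\right) = -14 + 2 \left(56 - \frac{1}{4}\right) = -14 + 2 \cdot \frac{223}{4} = -14 + \frac{223}{2} = \frac{195}{2} \approx 97.5$)
$j{\left(V \right)} = -233 + V^{2} + 15 V$ ($j{\left(V \right)} = \left(V^{2} + 15 V\right) - 233 = -233 + V^{2} + 15 V$)
$- j{\left(X \right)} = - (-233 + \left(\frac{195}{2}\right)^{2} + 15 \cdot \frac{195}{2}) = - (-233 + \frac{38025}{4} + \frac{2925}{2}) = \left(-1\right) \frac{42943}{4} = - \frac{42943}{4}$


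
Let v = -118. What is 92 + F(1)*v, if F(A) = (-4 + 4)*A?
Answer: 92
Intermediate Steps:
F(A) = 0 (F(A) = 0*A = 0)
92 + F(1)*v = 92 + 0*(-118) = 92 + 0 = 92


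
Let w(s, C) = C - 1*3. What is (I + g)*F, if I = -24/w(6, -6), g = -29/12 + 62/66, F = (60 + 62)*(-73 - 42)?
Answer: -1101355/66 ≈ -16687.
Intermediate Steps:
F = -14030 (F = 122*(-115) = -14030)
g = -65/44 (g = -29*1/12 + 62*(1/66) = -29/12 + 31/33 = -65/44 ≈ -1.4773)
w(s, C) = -3 + C (w(s, C) = C - 3 = -3 + C)
I = 8/3 (I = -24/(-3 - 6) = -24/(-9) = -24*(-1/9) = 8/3 ≈ 2.6667)
(I + g)*F = (8/3 - 65/44)*(-14030) = (157/132)*(-14030) = -1101355/66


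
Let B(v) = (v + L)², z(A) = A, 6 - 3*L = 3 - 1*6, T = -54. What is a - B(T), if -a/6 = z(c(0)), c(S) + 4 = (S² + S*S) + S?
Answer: -2577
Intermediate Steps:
c(S) = -4 + S + 2*S² (c(S) = -4 + ((S² + S*S) + S) = -4 + ((S² + S²) + S) = -4 + (2*S² + S) = -4 + (S + 2*S²) = -4 + S + 2*S²)
L = 3 (L = 2 - (3 - 1*6)/3 = 2 - (3 - 6)/3 = 2 - ⅓*(-3) = 2 + 1 = 3)
B(v) = (3 + v)² (B(v) = (v + 3)² = (3 + v)²)
a = 24 (a = -6*(-4 + 0 + 2*0²) = -6*(-4 + 0 + 2*0) = -6*(-4 + 0 + 0) = -6*(-4) = 24)
a - B(T) = 24 - (3 - 54)² = 24 - 1*(-51)² = 24 - 1*2601 = 24 - 2601 = -2577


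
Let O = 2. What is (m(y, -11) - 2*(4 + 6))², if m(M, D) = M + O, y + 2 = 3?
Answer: 289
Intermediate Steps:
y = 1 (y = -2 + 3 = 1)
m(M, D) = 2 + M (m(M, D) = M + 2 = 2 + M)
(m(y, -11) - 2*(4 + 6))² = ((2 + 1) - 2*(4 + 6))² = (3 - 2*10)² = (3 - 20)² = (-17)² = 289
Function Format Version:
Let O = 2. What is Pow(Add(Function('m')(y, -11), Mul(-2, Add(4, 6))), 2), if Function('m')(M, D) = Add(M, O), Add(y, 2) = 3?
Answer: 289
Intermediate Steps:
y = 1 (y = Add(-2, 3) = 1)
Function('m')(M, D) = Add(2, M) (Function('m')(M, D) = Add(M, 2) = Add(2, M))
Pow(Add(Function('m')(y, -11), Mul(-2, Add(4, 6))), 2) = Pow(Add(Add(2, 1), Mul(-2, Add(4, 6))), 2) = Pow(Add(3, Mul(-2, 10)), 2) = Pow(Add(3, -20), 2) = Pow(-17, 2) = 289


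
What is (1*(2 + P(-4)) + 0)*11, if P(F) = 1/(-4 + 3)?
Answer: 11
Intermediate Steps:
P(F) = -1 (P(F) = 1/(-1) = -1)
(1*(2 + P(-4)) + 0)*11 = (1*(2 - 1) + 0)*11 = (1*1 + 0)*11 = (1 + 0)*11 = 1*11 = 11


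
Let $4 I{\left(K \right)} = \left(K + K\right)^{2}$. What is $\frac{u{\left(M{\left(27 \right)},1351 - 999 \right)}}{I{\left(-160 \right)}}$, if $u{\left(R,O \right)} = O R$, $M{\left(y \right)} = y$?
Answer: $\frac{297}{800} \approx 0.37125$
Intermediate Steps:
$I{\left(K \right)} = K^{2}$ ($I{\left(K \right)} = \frac{\left(K + K\right)^{2}}{4} = \frac{\left(2 K\right)^{2}}{4} = \frac{4 K^{2}}{4} = K^{2}$)
$\frac{u{\left(M{\left(27 \right)},1351 - 999 \right)}}{I{\left(-160 \right)}} = \frac{\left(1351 - 999\right) 27}{\left(-160\right)^{2}} = \frac{\left(1351 - 999\right) 27}{25600} = 352 \cdot 27 \cdot \frac{1}{25600} = 9504 \cdot \frac{1}{25600} = \frac{297}{800}$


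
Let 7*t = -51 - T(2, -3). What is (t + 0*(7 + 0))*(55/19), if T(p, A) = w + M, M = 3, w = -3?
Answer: -2805/133 ≈ -21.090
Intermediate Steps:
T(p, A) = 0 (T(p, A) = -3 + 3 = 0)
t = -51/7 (t = (-51 - 1*0)/7 = (-51 + 0)/7 = (⅐)*(-51) = -51/7 ≈ -7.2857)
(t + 0*(7 + 0))*(55/19) = (-51/7 + 0*(7 + 0))*(55/19) = (-51/7 + 0*7)*(55*(1/19)) = (-51/7 + 0)*(55/19) = -51/7*55/19 = -2805/133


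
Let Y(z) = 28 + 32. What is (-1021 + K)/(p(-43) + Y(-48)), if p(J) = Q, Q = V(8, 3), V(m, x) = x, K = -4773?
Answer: -5794/63 ≈ -91.968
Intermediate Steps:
Q = 3
p(J) = 3
Y(z) = 60
(-1021 + K)/(p(-43) + Y(-48)) = (-1021 - 4773)/(3 + 60) = -5794/63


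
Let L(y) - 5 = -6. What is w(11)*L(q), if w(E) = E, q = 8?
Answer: -11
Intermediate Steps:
L(y) = -1 (L(y) = 5 - 6 = -1)
w(11)*L(q) = 11*(-1) = -11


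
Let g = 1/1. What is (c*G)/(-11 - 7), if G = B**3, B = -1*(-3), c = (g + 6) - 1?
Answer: -9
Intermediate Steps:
g = 1
c = 6 (c = (1 + 6) - 1 = 7 - 1 = 6)
B = 3
G = 27 (G = 3**3 = 27)
(c*G)/(-11 - 7) = (6*27)/(-11 - 7) = 162/(-18) = 162*(-1/18) = -9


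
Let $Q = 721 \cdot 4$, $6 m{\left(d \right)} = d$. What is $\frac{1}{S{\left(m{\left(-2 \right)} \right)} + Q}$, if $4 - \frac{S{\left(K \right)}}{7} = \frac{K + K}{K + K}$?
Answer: $\frac{1}{2905} \approx 0.00034423$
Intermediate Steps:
$m{\left(d \right)} = \frac{d}{6}$
$S{\left(K \right)} = 21$ ($S{\left(K \right)} = 28 - 7 \frac{K + K}{K + K} = 28 - 7 \frac{2 K}{2 K} = 28 - 7 \cdot 2 K \frac{1}{2 K} = 28 - 7 = 21$)
$Q = 2884$
$\frac{1}{S{\left(m{\left(-2 \right)} \right)} + Q} = \frac{1}{21 + 2884} = \frac{1}{2905}$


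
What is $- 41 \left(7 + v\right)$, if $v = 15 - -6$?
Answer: $-1148$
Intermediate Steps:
$v = 21$ ($v = 15 + 6 = 21$)
$- 41 \left(7 + v\right) = - 41 \left(7 + 21\right) = \left(-41\right) 28 = -1148$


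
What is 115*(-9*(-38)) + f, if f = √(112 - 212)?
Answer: 39330 + 10*I ≈ 39330.0 + 10.0*I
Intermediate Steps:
f = 10*I (f = √(-100) = 10*I ≈ 10.0*I)
115*(-9*(-38)) + f = 115*(-9*(-38)) + 10*I = 115*342 + 10*I = 39330 + 10*I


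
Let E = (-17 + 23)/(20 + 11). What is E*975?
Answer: 5850/31 ≈ 188.71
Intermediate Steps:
E = 6/31 ≈ 0.19355
E*975 = (6/31)*975 = 5850/31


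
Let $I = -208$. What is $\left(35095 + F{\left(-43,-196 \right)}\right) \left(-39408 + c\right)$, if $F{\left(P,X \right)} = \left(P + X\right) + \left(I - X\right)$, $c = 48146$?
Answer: $304466872$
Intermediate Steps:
$F{\left(P,X \right)} = -208 + P$ ($F{\left(P,X \right)} = \left(P + X\right) - \left(208 + X\right) = -208 + P$)
$\left(35095 + F{\left(-43,-196 \right)}\right) \left(-39408 + c\right) = \left(35095 - 251\right) \left(-39408 + 48146\right) = \left(35095 - 251\right) 8738 = 34844 \cdot 8738 = 304466872$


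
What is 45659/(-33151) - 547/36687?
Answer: -1693225330/1216210737 ≈ -1.3922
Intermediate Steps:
45659/(-33151) - 547/36687 = 45659*(-1/33151) - 547*1/36687 = -45659/33151 - 547/36687 = -1693225330/1216210737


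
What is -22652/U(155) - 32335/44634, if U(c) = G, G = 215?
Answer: -23674451/223170 ≈ -106.08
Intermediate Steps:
U(c) = 215
-22652/U(155) - 32335/44634 = -22652/215 - 32335/44634 = -23674451/223170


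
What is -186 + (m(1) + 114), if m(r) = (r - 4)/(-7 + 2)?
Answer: -357/5 ≈ -71.400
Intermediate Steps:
m(r) = 4/5 - r/5 (m(r) = (-4 + r)/(-5) = (-4 + r)*(-1/5) = 4/5 - r/5)
-186 + (m(1) + 114) = -186 + ((4/5 - 1/5*1) + 114) = -186 + ((4/5 - 1/5) + 114) = -186 + (3/5 + 114) = -186 + 573/5 = -357/5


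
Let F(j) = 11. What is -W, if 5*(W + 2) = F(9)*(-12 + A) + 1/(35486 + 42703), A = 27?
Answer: -12119296/390945 ≈ -31.000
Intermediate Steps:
W = 12119296/390945 (W = -2 + (11*(-12 + 27) + 1/(35486 + 42703))/5 = -2 + (11*15 + 1/78189)/5 = -2 + (165 + 1/78189)/5 = -2 + (⅕)*(12901186/78189) = -2 + 12901186/390945 = 12119296/390945 ≈ 31.000)
-W = -1*12119296/390945 = -12119296/390945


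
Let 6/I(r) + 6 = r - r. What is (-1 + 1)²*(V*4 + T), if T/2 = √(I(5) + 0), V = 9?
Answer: 0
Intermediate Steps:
I(r) = -1 (I(r) = 6/(-6 + (r - r)) = 6/(-6 + 0) = 6/(-6) = 6*(-⅙) = -1)
T = 2*I (T = 2*√(-1 + 0) = 2*√(-1) = 2*I ≈ 2.0*I)
(-1 + 1)²*(V*4 + T) = (-1 + 1)²*(9*4 + 2*I) = 0²*(36 + 2*I) = 0*(36 + 2*I) = 0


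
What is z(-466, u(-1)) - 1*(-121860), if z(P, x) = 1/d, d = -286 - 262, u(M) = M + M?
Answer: 66779279/548 ≈ 1.2186e+5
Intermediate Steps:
u(M) = 2*M
d = -548
z(P, x) = -1/548 (z(P, x) = 1/(-548) = -1/548)
z(-466, u(-1)) - 1*(-121860) = -1/548 - 1*(-121860) = -1/548 + 121860 = 66779279/548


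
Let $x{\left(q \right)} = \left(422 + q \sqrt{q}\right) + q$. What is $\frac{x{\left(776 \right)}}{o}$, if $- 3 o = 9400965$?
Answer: $- \frac{1198}{3133655} - \frac{1552 \sqrt{194}}{3133655} \approx -0.0072806$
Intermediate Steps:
$o = -3133655$ ($o = \left(- \frac{1}{3}\right) 9400965 = -3133655$)
$x{\left(q \right)} = 422 + q + q^{\frac{3}{2}}$ ($x{\left(q \right)} = \left(422 + q^{\frac{3}{2}}\right) + q = 422 + q + q^{\frac{3}{2}}$)
$\frac{x{\left(776 \right)}}{o} = \frac{422 + 776 + 776^{\frac{3}{2}}}{-3133655} = \left(422 + 776 + 1552 \sqrt{194}\right) \left(- \frac{1}{3133655}\right) = \left(1198 + 1552 \sqrt{194}\right) \left(- \frac{1}{3133655}\right) = - \frac{1198}{3133655} - \frac{1552 \sqrt{194}}{3133655}$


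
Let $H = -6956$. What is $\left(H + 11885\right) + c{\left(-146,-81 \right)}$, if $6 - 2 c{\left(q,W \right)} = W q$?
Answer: $-981$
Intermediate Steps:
$c{\left(q,W \right)} = 3 - \frac{W q}{2}$
$\left(H + 11885\right) + c{\left(-146,-81 \right)} = \left(-6956 + 11885\right) + \left(3 - \left(- \frac{81}{2}\right) \left(-146\right)\right) = 4929 + \left(3 - 5913\right) = 4929 - 5910 = -981$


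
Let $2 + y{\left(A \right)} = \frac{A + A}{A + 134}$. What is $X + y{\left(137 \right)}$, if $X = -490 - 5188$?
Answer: $- \frac{1539006}{271} \approx -5679.0$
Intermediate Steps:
$y{\left(A \right)} = -2 + \frac{2 A}{134 + A}$ ($y{\left(A \right)} = -2 + \frac{A + A}{A + 134} = -2 + \frac{2 A}{134 + A}$)
$X = -5678$
$X + y{\left(137 \right)} = -5678 - \frac{268}{134 + 137} = -5678 - \frac{268}{271} = - \frac{1539006}{271}$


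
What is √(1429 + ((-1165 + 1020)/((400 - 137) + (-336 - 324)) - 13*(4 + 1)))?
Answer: √215036241/397 ≈ 36.937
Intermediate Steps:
√(1429 + ((-1165 + 1020)/((400 - 137) + (-336 - 324)) - 13*(4 + 1))) = √(1429 + (-145/(263 - 660) - 13*5)) = √(1429 + (-145/(-397) - 65)) = √(1429 + (-145*(-1/397) - 65)) = √(1429 + (145/397 - 65)) = √(1429 - 25660/397) = √(541653/397) = √215036241/397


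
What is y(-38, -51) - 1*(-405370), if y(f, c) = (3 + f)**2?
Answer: 406595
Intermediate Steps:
y(-38, -51) - 1*(-405370) = (3 - 38)**2 - 1*(-405370) = (-35)**2 + 405370 = 1225 + 405370 = 406595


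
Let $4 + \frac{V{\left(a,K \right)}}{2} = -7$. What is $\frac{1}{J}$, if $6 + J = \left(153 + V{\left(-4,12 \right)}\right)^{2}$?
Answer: $\frac{1}{17155} \approx 5.8292 \cdot 10^{-5}$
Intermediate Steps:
$V{\left(a,K \right)} = -22$ ($V{\left(a,K \right)} = -8 + 2 \left(-7\right) = -8 - 14 = -22$)
$J = 17155$ ($J = -6 + \left(153 - 22\right)^{2} = -6 + 131^{2} = -6 + 17161 = 17155$)
$\frac{1}{J} = \frac{1}{17155}$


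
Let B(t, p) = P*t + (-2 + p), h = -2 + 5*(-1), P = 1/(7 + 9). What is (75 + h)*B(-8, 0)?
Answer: -170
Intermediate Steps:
P = 1/16 ≈ 0.062500
h = -7 (h = -2 - 5 = -7)
B(t, p) = -2 + p + t/16 (B(t, p) = t/16 + (-2 + p) = -2 + p + t/16)
(75 + h)*B(-8, 0) = (75 - 7)*(-2 + 0 + (1/16)*(-8)) = 68*(-2 + 0 - 1/2) = 68*(-5/2) = -170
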